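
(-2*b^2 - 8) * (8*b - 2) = -16*b^3 + 4*b^2 - 64*b + 16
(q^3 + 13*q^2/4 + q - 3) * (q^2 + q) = q^5 + 17*q^4/4 + 17*q^3/4 - 2*q^2 - 3*q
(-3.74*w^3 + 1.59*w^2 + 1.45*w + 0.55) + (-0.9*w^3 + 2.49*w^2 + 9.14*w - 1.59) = -4.64*w^3 + 4.08*w^2 + 10.59*w - 1.04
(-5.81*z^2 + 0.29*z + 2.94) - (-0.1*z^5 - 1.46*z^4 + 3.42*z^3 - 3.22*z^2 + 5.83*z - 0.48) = 0.1*z^5 + 1.46*z^4 - 3.42*z^3 - 2.59*z^2 - 5.54*z + 3.42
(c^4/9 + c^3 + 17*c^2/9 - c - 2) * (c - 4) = c^5/9 + 5*c^4/9 - 19*c^3/9 - 77*c^2/9 + 2*c + 8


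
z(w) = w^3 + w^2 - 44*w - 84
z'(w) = 3*w^2 + 2*w - 44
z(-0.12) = -78.71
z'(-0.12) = -44.20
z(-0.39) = -66.75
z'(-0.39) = -44.32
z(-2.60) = 19.58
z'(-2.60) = -28.92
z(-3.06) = 31.35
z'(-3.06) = -22.03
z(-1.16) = -33.18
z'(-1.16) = -42.28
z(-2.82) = 25.61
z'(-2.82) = -25.78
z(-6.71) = -45.85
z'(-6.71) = 77.65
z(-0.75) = -50.86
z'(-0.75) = -43.81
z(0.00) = -84.00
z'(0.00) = -44.00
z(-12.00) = -1140.00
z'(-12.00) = 364.00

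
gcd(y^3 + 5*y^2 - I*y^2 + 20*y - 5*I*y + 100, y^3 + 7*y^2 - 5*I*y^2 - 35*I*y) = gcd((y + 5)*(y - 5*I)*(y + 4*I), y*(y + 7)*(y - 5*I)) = y - 5*I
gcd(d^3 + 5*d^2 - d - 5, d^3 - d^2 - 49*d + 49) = d - 1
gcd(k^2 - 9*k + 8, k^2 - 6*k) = 1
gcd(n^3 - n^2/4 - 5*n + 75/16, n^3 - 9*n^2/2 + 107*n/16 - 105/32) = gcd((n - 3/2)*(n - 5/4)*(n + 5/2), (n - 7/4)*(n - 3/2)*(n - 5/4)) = n^2 - 11*n/4 + 15/8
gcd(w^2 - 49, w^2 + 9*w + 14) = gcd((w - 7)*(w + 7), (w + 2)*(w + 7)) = w + 7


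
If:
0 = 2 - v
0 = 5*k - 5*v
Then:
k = 2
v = 2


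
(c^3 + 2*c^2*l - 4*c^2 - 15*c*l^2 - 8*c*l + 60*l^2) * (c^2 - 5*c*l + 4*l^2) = c^5 - 3*c^4*l - 4*c^4 - 21*c^3*l^2 + 12*c^3*l + 83*c^2*l^3 + 84*c^2*l^2 - 60*c*l^4 - 332*c*l^3 + 240*l^4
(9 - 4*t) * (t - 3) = -4*t^2 + 21*t - 27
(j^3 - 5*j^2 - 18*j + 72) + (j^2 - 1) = j^3 - 4*j^2 - 18*j + 71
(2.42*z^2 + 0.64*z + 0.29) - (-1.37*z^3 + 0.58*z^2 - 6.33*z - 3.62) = 1.37*z^3 + 1.84*z^2 + 6.97*z + 3.91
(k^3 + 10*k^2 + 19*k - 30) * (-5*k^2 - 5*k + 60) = -5*k^5 - 55*k^4 - 85*k^3 + 655*k^2 + 1290*k - 1800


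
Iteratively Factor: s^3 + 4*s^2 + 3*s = (s + 1)*(s^2 + 3*s) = (s + 1)*(s + 3)*(s)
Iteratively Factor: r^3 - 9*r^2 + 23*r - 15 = (r - 5)*(r^2 - 4*r + 3) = (r - 5)*(r - 3)*(r - 1)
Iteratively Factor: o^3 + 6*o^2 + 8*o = (o + 4)*(o^2 + 2*o) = o*(o + 4)*(o + 2)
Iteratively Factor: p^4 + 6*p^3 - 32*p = (p)*(p^3 + 6*p^2 - 32) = p*(p + 4)*(p^2 + 2*p - 8) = p*(p - 2)*(p + 4)*(p + 4)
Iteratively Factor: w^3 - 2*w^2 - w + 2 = (w + 1)*(w^2 - 3*w + 2) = (w - 1)*(w + 1)*(w - 2)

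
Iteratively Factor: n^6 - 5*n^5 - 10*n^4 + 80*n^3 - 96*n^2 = (n + 4)*(n^5 - 9*n^4 + 26*n^3 - 24*n^2) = n*(n + 4)*(n^4 - 9*n^3 + 26*n^2 - 24*n) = n*(n - 4)*(n + 4)*(n^3 - 5*n^2 + 6*n) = n*(n - 4)*(n - 2)*(n + 4)*(n^2 - 3*n) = n*(n - 4)*(n - 3)*(n - 2)*(n + 4)*(n)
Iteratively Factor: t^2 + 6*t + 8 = (t + 2)*(t + 4)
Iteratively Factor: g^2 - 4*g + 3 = (g - 1)*(g - 3)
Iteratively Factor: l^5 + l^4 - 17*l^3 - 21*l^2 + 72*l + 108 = (l + 3)*(l^4 - 2*l^3 - 11*l^2 + 12*l + 36) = (l + 2)*(l + 3)*(l^3 - 4*l^2 - 3*l + 18) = (l - 3)*(l + 2)*(l + 3)*(l^2 - l - 6) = (l - 3)^2*(l + 2)*(l + 3)*(l + 2)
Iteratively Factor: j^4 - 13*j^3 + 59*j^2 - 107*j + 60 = (j - 3)*(j^3 - 10*j^2 + 29*j - 20) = (j - 5)*(j - 3)*(j^2 - 5*j + 4) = (j - 5)*(j - 4)*(j - 3)*(j - 1)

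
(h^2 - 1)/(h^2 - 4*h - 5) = (h - 1)/(h - 5)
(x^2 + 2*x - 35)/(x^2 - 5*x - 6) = (-x^2 - 2*x + 35)/(-x^2 + 5*x + 6)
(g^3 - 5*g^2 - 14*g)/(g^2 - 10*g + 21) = g*(g + 2)/(g - 3)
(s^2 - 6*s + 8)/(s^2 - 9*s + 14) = (s - 4)/(s - 7)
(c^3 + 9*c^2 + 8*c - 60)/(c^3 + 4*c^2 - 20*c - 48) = (c^2 + 3*c - 10)/(c^2 - 2*c - 8)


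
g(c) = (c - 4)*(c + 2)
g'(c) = 2*c - 2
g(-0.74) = -5.97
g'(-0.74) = -3.48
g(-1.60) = -2.24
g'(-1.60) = -5.20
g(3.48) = -2.85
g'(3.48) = 4.96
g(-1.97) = -0.18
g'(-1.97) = -5.94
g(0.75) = -8.94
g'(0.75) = -0.50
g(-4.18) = 17.83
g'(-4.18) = -10.36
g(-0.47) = -6.84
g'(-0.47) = -2.94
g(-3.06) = 7.48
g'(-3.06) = -8.12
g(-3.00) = 7.00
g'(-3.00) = -8.00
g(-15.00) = 247.00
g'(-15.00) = -32.00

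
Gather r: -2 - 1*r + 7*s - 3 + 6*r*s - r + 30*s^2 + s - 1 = r*(6*s - 2) + 30*s^2 + 8*s - 6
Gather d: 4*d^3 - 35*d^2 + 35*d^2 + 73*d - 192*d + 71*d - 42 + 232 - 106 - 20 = 4*d^3 - 48*d + 64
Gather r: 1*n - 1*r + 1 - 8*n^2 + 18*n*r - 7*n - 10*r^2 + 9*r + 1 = -8*n^2 - 6*n - 10*r^2 + r*(18*n + 8) + 2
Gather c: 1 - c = 1 - c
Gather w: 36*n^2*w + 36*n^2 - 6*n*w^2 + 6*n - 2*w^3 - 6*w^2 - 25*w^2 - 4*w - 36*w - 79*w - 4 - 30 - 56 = 36*n^2 + 6*n - 2*w^3 + w^2*(-6*n - 31) + w*(36*n^2 - 119) - 90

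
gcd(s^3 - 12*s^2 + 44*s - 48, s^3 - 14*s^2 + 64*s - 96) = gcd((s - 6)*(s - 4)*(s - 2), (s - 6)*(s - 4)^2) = s^2 - 10*s + 24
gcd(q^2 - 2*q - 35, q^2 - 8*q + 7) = q - 7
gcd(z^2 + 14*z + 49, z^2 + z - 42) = z + 7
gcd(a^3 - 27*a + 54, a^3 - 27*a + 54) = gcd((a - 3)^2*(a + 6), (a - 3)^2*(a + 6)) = a^3 - 27*a + 54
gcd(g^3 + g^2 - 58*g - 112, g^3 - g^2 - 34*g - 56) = g + 2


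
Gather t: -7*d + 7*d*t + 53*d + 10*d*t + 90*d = 17*d*t + 136*d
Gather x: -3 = -3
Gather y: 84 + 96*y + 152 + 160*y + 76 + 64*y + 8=320*y + 320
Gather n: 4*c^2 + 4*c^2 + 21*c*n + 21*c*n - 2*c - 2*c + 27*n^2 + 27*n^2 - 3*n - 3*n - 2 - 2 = 8*c^2 - 4*c + 54*n^2 + n*(42*c - 6) - 4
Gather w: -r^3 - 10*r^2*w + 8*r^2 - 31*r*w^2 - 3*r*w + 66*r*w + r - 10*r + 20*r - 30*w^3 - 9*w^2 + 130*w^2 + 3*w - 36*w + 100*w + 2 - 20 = -r^3 + 8*r^2 + 11*r - 30*w^3 + w^2*(121 - 31*r) + w*(-10*r^2 + 63*r + 67) - 18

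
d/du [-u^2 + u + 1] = 1 - 2*u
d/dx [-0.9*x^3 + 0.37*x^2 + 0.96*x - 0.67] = -2.7*x^2 + 0.74*x + 0.96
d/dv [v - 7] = 1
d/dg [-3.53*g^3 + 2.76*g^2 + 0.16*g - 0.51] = -10.59*g^2 + 5.52*g + 0.16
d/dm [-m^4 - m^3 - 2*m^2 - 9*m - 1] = -4*m^3 - 3*m^2 - 4*m - 9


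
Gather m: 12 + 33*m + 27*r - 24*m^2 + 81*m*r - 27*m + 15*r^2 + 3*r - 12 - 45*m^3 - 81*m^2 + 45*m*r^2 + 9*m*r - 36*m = -45*m^3 - 105*m^2 + m*(45*r^2 + 90*r - 30) + 15*r^2 + 30*r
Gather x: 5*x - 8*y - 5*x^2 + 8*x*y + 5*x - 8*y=-5*x^2 + x*(8*y + 10) - 16*y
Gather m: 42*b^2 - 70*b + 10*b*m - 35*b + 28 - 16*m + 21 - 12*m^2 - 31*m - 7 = 42*b^2 - 105*b - 12*m^2 + m*(10*b - 47) + 42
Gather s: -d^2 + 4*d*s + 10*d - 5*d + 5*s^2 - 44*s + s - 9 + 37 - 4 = -d^2 + 5*d + 5*s^2 + s*(4*d - 43) + 24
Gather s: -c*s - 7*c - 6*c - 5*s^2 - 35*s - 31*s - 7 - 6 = -13*c - 5*s^2 + s*(-c - 66) - 13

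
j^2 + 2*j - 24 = (j - 4)*(j + 6)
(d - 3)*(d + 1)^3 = d^4 - 6*d^2 - 8*d - 3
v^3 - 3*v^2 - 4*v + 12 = (v - 3)*(v - 2)*(v + 2)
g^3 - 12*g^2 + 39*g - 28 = (g - 7)*(g - 4)*(g - 1)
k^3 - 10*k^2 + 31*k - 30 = (k - 5)*(k - 3)*(k - 2)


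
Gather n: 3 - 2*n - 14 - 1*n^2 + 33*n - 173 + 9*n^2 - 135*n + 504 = 8*n^2 - 104*n + 320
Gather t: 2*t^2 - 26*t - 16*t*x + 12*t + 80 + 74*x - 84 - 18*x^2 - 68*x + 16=2*t^2 + t*(-16*x - 14) - 18*x^2 + 6*x + 12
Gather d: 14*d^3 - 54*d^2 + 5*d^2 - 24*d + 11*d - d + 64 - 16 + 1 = 14*d^3 - 49*d^2 - 14*d + 49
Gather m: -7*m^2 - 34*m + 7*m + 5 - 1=-7*m^2 - 27*m + 4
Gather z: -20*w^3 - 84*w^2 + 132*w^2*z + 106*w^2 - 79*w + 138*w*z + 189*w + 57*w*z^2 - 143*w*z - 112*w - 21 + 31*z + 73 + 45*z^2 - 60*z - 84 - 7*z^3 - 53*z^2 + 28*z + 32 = -20*w^3 + 22*w^2 - 2*w - 7*z^3 + z^2*(57*w - 8) + z*(132*w^2 - 5*w - 1)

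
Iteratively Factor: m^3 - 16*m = (m + 4)*(m^2 - 4*m) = m*(m + 4)*(m - 4)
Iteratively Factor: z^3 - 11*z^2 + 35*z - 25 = (z - 5)*(z^2 - 6*z + 5) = (z - 5)*(z - 1)*(z - 5)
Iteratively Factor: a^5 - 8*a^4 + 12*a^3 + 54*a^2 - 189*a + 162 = (a - 3)*(a^4 - 5*a^3 - 3*a^2 + 45*a - 54) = (a - 3)^2*(a^3 - 2*a^2 - 9*a + 18) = (a - 3)^2*(a - 2)*(a^2 - 9) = (a - 3)^3*(a - 2)*(a + 3)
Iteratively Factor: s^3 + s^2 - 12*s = (s - 3)*(s^2 + 4*s) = s*(s - 3)*(s + 4)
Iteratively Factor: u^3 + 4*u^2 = (u)*(u^2 + 4*u) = u^2*(u + 4)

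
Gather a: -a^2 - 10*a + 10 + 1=-a^2 - 10*a + 11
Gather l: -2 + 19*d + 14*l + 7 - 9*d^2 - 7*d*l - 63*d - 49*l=-9*d^2 - 44*d + l*(-7*d - 35) + 5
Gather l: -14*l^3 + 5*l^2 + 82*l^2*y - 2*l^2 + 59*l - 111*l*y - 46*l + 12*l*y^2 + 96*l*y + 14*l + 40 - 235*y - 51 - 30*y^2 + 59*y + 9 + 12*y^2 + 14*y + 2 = -14*l^3 + l^2*(82*y + 3) + l*(12*y^2 - 15*y + 27) - 18*y^2 - 162*y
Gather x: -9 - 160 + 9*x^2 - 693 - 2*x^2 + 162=7*x^2 - 700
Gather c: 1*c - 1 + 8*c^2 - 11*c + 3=8*c^2 - 10*c + 2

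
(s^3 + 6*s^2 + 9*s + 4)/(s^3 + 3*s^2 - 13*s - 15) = (s^2 + 5*s + 4)/(s^2 + 2*s - 15)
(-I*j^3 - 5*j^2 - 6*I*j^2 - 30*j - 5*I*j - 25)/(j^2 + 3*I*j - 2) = -(I*j^3 + j^2*(5 + 6*I) + 5*j*(6 + I) + 25)/(j^2 + 3*I*j - 2)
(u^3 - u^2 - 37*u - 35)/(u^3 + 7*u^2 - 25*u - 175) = (u^2 - 6*u - 7)/(u^2 + 2*u - 35)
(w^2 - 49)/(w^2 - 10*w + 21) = (w + 7)/(w - 3)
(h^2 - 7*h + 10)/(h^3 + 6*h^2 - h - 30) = (h - 5)/(h^2 + 8*h + 15)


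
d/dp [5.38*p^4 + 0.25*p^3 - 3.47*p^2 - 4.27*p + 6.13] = 21.52*p^3 + 0.75*p^2 - 6.94*p - 4.27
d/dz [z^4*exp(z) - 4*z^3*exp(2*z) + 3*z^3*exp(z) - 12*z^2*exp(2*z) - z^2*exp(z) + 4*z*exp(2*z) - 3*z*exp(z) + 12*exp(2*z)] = (z^4 - 8*z^3*exp(z) + 7*z^3 - 36*z^2*exp(z) + 8*z^2 - 16*z*exp(z) - 5*z + 28*exp(z) - 3)*exp(z)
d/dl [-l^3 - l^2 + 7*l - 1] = -3*l^2 - 2*l + 7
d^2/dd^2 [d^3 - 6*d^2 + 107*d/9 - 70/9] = 6*d - 12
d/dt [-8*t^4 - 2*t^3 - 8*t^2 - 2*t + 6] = -32*t^3 - 6*t^2 - 16*t - 2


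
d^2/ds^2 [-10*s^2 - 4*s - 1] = -20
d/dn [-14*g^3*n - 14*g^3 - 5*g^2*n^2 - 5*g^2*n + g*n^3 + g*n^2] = g*(-14*g^2 - 10*g*n - 5*g + 3*n^2 + 2*n)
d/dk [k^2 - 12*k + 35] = 2*k - 12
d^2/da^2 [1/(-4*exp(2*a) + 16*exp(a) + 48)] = (-(1 - exp(a))*(-exp(2*a) + 4*exp(a) + 12) + 2*(exp(a) - 2)^2*exp(a))*exp(a)/(-exp(2*a) + 4*exp(a) + 12)^3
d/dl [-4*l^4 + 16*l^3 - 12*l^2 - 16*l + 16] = -16*l^3 + 48*l^2 - 24*l - 16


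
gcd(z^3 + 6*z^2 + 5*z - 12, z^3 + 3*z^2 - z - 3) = z^2 + 2*z - 3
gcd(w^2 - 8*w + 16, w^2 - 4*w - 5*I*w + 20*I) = w - 4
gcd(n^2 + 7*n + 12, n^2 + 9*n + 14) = 1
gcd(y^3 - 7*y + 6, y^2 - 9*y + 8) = y - 1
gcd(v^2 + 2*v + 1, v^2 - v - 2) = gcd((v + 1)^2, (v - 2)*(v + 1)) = v + 1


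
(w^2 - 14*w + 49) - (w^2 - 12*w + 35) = 14 - 2*w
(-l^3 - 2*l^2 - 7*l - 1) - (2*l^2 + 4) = -l^3 - 4*l^2 - 7*l - 5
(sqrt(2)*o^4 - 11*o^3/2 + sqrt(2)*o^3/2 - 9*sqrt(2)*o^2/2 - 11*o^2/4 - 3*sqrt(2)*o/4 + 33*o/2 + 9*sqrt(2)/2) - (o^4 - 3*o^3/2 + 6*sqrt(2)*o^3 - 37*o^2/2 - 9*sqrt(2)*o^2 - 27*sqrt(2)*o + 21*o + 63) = -o^4 + sqrt(2)*o^4 - 11*sqrt(2)*o^3/2 - 4*o^3 + 9*sqrt(2)*o^2/2 + 63*o^2/4 - 9*o/2 + 105*sqrt(2)*o/4 - 63 + 9*sqrt(2)/2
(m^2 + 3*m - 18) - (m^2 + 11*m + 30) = -8*m - 48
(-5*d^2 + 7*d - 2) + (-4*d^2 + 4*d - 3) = -9*d^2 + 11*d - 5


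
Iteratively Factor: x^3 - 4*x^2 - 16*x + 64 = (x + 4)*(x^2 - 8*x + 16) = (x - 4)*(x + 4)*(x - 4)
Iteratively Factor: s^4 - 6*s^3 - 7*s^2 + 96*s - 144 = (s + 4)*(s^3 - 10*s^2 + 33*s - 36) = (s - 3)*(s + 4)*(s^2 - 7*s + 12) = (s - 4)*(s - 3)*(s + 4)*(s - 3)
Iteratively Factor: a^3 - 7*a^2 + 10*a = (a)*(a^2 - 7*a + 10) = a*(a - 2)*(a - 5)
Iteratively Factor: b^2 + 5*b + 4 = (b + 4)*(b + 1)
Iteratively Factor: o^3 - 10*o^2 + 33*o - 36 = (o - 3)*(o^2 - 7*o + 12) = (o - 4)*(o - 3)*(o - 3)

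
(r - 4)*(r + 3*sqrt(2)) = r^2 - 4*r + 3*sqrt(2)*r - 12*sqrt(2)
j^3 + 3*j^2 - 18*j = j*(j - 3)*(j + 6)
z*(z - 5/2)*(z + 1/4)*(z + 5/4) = z^4 - z^3 - 55*z^2/16 - 25*z/32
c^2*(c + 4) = c^3 + 4*c^2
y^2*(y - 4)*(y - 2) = y^4 - 6*y^3 + 8*y^2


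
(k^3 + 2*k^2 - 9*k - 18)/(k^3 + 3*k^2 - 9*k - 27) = (k + 2)/(k + 3)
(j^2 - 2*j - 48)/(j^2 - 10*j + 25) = (j^2 - 2*j - 48)/(j^2 - 10*j + 25)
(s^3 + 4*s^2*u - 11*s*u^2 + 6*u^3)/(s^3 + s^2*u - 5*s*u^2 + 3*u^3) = (s + 6*u)/(s + 3*u)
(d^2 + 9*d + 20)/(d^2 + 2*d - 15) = (d + 4)/(d - 3)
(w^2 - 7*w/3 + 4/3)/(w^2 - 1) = (w - 4/3)/(w + 1)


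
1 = 1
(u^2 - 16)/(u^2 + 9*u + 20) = (u - 4)/(u + 5)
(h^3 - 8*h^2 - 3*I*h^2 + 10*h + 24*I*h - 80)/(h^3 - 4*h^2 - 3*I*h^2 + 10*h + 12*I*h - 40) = (h - 8)/(h - 4)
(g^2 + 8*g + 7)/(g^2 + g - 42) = (g + 1)/(g - 6)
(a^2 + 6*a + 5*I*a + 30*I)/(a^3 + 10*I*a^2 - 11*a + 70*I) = (a + 6)/(a^2 + 5*I*a + 14)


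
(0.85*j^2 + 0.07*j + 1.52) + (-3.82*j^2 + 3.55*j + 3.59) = -2.97*j^2 + 3.62*j + 5.11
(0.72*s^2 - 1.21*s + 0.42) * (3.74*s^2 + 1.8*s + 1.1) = 2.6928*s^4 - 3.2294*s^3 + 0.1848*s^2 - 0.575*s + 0.462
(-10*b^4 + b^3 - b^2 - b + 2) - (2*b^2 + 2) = -10*b^4 + b^3 - 3*b^2 - b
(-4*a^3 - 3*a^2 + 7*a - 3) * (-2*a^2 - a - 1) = 8*a^5 + 10*a^4 - 7*a^3 + 2*a^2 - 4*a + 3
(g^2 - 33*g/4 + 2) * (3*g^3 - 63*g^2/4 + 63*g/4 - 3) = 3*g^5 - 81*g^4/2 + 2427*g^3/16 - 2631*g^2/16 + 225*g/4 - 6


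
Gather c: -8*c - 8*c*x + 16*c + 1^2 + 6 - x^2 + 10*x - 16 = c*(8 - 8*x) - x^2 + 10*x - 9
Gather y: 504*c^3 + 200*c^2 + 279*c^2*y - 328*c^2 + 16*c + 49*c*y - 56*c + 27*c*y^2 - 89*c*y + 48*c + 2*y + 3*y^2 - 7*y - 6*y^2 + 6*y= 504*c^3 - 128*c^2 + 8*c + y^2*(27*c - 3) + y*(279*c^2 - 40*c + 1)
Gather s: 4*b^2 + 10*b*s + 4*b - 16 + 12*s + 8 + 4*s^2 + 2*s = 4*b^2 + 4*b + 4*s^2 + s*(10*b + 14) - 8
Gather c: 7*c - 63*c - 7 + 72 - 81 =-56*c - 16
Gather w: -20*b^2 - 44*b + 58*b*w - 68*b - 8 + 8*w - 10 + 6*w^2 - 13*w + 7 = -20*b^2 - 112*b + 6*w^2 + w*(58*b - 5) - 11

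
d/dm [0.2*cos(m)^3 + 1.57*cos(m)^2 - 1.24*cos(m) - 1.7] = (-0.6*cos(m)^2 - 3.14*cos(m) + 1.24)*sin(m)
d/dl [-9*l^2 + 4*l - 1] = 4 - 18*l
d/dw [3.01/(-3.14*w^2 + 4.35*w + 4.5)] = (18.9028*w - 13.0935)/(-3.14*w^2 + 4.35*w + 4.5)^2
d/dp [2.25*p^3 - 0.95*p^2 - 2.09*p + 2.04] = 6.75*p^2 - 1.9*p - 2.09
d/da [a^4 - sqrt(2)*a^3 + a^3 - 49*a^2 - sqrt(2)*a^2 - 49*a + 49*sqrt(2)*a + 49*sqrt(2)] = 4*a^3 - 3*sqrt(2)*a^2 + 3*a^2 - 98*a - 2*sqrt(2)*a - 49 + 49*sqrt(2)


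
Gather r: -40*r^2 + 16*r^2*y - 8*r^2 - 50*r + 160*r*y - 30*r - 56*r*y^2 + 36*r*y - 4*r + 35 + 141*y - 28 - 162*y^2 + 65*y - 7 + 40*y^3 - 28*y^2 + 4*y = r^2*(16*y - 48) + r*(-56*y^2 + 196*y - 84) + 40*y^3 - 190*y^2 + 210*y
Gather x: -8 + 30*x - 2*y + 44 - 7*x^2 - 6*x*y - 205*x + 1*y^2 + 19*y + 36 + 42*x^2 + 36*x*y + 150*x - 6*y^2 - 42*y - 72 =35*x^2 + x*(30*y - 25) - 5*y^2 - 25*y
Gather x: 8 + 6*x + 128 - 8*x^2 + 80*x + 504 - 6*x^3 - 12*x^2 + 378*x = -6*x^3 - 20*x^2 + 464*x + 640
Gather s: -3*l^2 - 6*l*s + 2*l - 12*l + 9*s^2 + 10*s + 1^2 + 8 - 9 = -3*l^2 - 10*l + 9*s^2 + s*(10 - 6*l)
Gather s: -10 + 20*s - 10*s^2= -10*s^2 + 20*s - 10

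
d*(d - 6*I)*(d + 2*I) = d^3 - 4*I*d^2 + 12*d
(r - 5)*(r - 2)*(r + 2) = r^3 - 5*r^2 - 4*r + 20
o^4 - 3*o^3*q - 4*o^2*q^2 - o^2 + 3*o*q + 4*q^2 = (o - 1)*(o + 1)*(o - 4*q)*(o + q)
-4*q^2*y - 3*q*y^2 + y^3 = y*(-4*q + y)*(q + y)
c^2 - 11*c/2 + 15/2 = (c - 3)*(c - 5/2)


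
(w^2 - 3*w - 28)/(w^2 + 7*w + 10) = (w^2 - 3*w - 28)/(w^2 + 7*w + 10)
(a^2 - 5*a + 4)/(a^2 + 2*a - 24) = (a - 1)/(a + 6)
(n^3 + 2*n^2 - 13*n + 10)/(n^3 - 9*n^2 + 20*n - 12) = (n + 5)/(n - 6)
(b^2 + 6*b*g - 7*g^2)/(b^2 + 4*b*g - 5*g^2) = (b + 7*g)/(b + 5*g)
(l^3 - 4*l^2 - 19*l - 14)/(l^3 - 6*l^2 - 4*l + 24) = (l^2 - 6*l - 7)/(l^2 - 8*l + 12)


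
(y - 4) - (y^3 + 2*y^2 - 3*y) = -y^3 - 2*y^2 + 4*y - 4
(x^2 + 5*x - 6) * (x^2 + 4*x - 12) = x^4 + 9*x^3 + 2*x^2 - 84*x + 72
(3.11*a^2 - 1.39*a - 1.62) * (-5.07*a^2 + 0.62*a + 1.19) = -15.7677*a^4 + 8.9755*a^3 + 11.0525*a^2 - 2.6585*a - 1.9278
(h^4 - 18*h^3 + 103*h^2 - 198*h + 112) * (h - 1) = h^5 - 19*h^4 + 121*h^3 - 301*h^2 + 310*h - 112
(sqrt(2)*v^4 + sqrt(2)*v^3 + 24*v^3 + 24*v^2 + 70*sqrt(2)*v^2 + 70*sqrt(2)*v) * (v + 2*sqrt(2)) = sqrt(2)*v^5 + sqrt(2)*v^4 + 28*v^4 + 28*v^3 + 118*sqrt(2)*v^3 + 118*sqrt(2)*v^2 + 280*v^2 + 280*v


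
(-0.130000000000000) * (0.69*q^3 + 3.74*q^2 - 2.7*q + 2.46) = -0.0897*q^3 - 0.4862*q^2 + 0.351*q - 0.3198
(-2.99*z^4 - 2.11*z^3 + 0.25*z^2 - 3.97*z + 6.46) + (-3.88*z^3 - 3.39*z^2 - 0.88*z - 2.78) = -2.99*z^4 - 5.99*z^3 - 3.14*z^2 - 4.85*z + 3.68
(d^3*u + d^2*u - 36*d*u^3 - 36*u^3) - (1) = d^3*u + d^2*u - 36*d*u^3 - 36*u^3 - 1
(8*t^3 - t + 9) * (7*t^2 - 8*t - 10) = 56*t^5 - 64*t^4 - 87*t^3 + 71*t^2 - 62*t - 90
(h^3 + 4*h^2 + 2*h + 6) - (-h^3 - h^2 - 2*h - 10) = 2*h^3 + 5*h^2 + 4*h + 16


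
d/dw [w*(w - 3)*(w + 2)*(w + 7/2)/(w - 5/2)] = (12*w^4 - 20*w^3 - 113*w^2 + 190*w + 210)/(4*w^2 - 20*w + 25)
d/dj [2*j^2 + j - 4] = 4*j + 1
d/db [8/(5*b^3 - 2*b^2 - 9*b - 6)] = 8*(-15*b^2 + 4*b + 9)/(-5*b^3 + 2*b^2 + 9*b + 6)^2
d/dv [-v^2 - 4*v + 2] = -2*v - 4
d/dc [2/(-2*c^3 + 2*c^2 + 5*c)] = 2*(6*c^2 - 4*c - 5)/(c^2*(-2*c^2 + 2*c + 5)^2)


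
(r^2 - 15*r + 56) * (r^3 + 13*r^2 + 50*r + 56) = r^5 - 2*r^4 - 89*r^3 + 34*r^2 + 1960*r + 3136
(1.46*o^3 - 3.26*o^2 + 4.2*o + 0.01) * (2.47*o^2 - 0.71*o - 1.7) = 3.6062*o^5 - 9.0888*o^4 + 10.2066*o^3 + 2.5847*o^2 - 7.1471*o - 0.017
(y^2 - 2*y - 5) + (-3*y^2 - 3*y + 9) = -2*y^2 - 5*y + 4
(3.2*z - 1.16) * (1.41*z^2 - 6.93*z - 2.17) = 4.512*z^3 - 23.8116*z^2 + 1.0948*z + 2.5172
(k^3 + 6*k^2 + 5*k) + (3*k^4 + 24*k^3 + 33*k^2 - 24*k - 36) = 3*k^4 + 25*k^3 + 39*k^2 - 19*k - 36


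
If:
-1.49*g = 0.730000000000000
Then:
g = -0.49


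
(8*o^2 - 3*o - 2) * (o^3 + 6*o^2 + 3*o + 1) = 8*o^5 + 45*o^4 + 4*o^3 - 13*o^2 - 9*o - 2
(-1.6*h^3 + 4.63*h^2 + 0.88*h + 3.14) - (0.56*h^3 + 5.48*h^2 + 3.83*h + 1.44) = -2.16*h^3 - 0.850000000000001*h^2 - 2.95*h + 1.7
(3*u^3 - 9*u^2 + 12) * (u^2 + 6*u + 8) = 3*u^5 + 9*u^4 - 30*u^3 - 60*u^2 + 72*u + 96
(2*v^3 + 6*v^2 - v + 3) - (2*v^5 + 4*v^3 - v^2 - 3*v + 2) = -2*v^5 - 2*v^3 + 7*v^2 + 2*v + 1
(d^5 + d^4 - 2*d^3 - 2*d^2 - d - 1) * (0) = 0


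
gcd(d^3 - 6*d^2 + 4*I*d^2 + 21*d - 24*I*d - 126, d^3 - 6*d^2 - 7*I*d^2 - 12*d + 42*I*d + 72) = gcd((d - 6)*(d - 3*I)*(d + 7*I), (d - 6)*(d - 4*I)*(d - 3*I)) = d^2 + d*(-6 - 3*I) + 18*I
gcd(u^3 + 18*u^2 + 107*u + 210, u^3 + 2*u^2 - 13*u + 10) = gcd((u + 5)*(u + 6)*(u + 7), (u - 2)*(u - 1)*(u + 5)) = u + 5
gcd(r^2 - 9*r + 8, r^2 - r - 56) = r - 8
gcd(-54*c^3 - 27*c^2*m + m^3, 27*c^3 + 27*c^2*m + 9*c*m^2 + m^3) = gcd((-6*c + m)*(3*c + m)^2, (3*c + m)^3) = 9*c^2 + 6*c*m + m^2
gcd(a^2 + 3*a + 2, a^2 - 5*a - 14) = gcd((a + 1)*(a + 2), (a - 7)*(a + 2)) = a + 2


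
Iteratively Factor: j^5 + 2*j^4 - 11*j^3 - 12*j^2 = (j - 3)*(j^4 + 5*j^3 + 4*j^2) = j*(j - 3)*(j^3 + 5*j^2 + 4*j) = j*(j - 3)*(j + 1)*(j^2 + 4*j) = j*(j - 3)*(j + 1)*(j + 4)*(j)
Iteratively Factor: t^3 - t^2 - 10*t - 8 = (t + 2)*(t^2 - 3*t - 4) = (t + 1)*(t + 2)*(t - 4)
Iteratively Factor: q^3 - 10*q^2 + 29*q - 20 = (q - 1)*(q^2 - 9*q + 20) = (q - 4)*(q - 1)*(q - 5)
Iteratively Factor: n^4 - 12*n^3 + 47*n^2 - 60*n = (n - 4)*(n^3 - 8*n^2 + 15*n) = (n - 4)*(n - 3)*(n^2 - 5*n) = n*(n - 4)*(n - 3)*(n - 5)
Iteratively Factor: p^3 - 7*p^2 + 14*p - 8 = (p - 1)*(p^2 - 6*p + 8) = (p - 4)*(p - 1)*(p - 2)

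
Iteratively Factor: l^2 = (l)*(l)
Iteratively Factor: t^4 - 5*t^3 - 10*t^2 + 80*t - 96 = (t - 3)*(t^3 - 2*t^2 - 16*t + 32) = (t - 4)*(t - 3)*(t^2 + 2*t - 8) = (t - 4)*(t - 3)*(t + 4)*(t - 2)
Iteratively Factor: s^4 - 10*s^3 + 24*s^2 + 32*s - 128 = (s - 4)*(s^3 - 6*s^2 + 32) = (s - 4)*(s + 2)*(s^2 - 8*s + 16) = (s - 4)^2*(s + 2)*(s - 4)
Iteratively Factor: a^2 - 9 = (a - 3)*(a + 3)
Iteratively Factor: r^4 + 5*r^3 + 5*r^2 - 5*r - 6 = (r + 1)*(r^3 + 4*r^2 + r - 6) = (r + 1)*(r + 3)*(r^2 + r - 2) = (r + 1)*(r + 2)*(r + 3)*(r - 1)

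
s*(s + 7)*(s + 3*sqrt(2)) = s^3 + 3*sqrt(2)*s^2 + 7*s^2 + 21*sqrt(2)*s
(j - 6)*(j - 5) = j^2 - 11*j + 30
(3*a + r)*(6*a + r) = 18*a^2 + 9*a*r + r^2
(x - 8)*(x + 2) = x^2 - 6*x - 16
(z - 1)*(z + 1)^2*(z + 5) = z^4 + 6*z^3 + 4*z^2 - 6*z - 5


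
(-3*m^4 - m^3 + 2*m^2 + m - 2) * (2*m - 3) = -6*m^5 + 7*m^4 + 7*m^3 - 4*m^2 - 7*m + 6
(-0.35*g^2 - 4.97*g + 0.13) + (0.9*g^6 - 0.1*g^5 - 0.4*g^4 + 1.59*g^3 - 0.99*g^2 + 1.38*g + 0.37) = 0.9*g^6 - 0.1*g^5 - 0.4*g^4 + 1.59*g^3 - 1.34*g^2 - 3.59*g + 0.5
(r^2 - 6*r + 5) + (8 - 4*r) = r^2 - 10*r + 13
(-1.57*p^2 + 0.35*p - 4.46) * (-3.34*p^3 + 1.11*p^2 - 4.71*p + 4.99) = 5.2438*p^5 - 2.9117*p^4 + 22.6796*p^3 - 14.4334*p^2 + 22.7531*p - 22.2554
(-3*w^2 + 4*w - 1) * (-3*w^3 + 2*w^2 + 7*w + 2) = 9*w^5 - 18*w^4 - 10*w^3 + 20*w^2 + w - 2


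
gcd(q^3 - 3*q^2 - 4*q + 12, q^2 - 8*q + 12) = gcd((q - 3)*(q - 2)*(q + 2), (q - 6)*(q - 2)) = q - 2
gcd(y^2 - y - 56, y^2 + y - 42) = y + 7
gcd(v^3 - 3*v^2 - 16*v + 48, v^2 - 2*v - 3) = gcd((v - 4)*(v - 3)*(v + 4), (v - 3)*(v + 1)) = v - 3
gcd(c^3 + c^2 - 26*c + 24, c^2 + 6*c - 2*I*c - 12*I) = c + 6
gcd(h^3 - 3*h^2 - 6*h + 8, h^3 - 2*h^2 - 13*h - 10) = h + 2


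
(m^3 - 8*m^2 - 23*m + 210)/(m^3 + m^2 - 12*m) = (m^3 - 8*m^2 - 23*m + 210)/(m*(m^2 + m - 12))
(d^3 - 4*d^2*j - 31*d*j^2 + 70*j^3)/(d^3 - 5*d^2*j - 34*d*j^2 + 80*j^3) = (d - 7*j)/(d - 8*j)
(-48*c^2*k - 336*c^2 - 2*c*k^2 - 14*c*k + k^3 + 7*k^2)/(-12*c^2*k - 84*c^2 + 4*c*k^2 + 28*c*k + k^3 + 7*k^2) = (8*c - k)/(2*c - k)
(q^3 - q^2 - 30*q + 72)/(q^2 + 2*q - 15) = (q^2 + 2*q - 24)/(q + 5)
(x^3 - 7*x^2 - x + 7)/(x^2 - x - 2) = (x^2 - 8*x + 7)/(x - 2)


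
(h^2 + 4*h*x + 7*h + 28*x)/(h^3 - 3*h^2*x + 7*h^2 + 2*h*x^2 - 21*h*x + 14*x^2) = (h + 4*x)/(h^2 - 3*h*x + 2*x^2)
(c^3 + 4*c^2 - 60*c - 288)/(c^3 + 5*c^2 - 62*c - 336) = (c + 6)/(c + 7)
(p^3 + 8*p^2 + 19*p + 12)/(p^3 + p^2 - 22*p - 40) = (p^2 + 4*p + 3)/(p^2 - 3*p - 10)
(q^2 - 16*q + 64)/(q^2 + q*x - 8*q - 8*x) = (q - 8)/(q + x)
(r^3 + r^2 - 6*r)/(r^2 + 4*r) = (r^2 + r - 6)/(r + 4)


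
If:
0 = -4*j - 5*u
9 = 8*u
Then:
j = -45/32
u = 9/8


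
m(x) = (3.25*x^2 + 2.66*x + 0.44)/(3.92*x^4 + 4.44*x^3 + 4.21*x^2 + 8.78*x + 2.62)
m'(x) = (6.5*x + 2.66)/(3.92*x^4 + 4.44*x^3 + 4.21*x^2 + 8.78*x + 2.62) + (3.25*x^2 + 2.66*x + 0.44)*(-15.68*x^3 - 13.32*x^2 - 8.42*x - 8.78)/(3.92*x^4 + 4.44*x^3 + 4.21*x^2 + 8.78*x + 2.62)^2 = (-25.48*x^5 - 45.7116*x^4 - 30.52*x^3 + 11.4756*x^2 + 13.3252*x + 3.106)/(15.3664*x^8 + 34.8096*x^7 + 52.72*x^6 + 106.22*x^5 + 116.2313*x^4 + 97.1932*x^3 + 99.1488*x^2 + 46.0072*x + 6.8644)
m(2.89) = 0.08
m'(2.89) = -0.05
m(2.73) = 0.09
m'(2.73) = -0.05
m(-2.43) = 0.17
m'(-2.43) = 0.17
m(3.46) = 0.06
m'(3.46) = -0.03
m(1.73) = 0.17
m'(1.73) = -0.12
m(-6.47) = 0.02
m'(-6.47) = 0.01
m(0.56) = 0.29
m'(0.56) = 0.03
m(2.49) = 0.10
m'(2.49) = -0.06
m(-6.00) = 0.02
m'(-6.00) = 0.01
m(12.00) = 0.01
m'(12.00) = -0.00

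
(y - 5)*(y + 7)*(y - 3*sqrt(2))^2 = y^4 - 6*sqrt(2)*y^3 + 2*y^3 - 17*y^2 - 12*sqrt(2)*y^2 + 36*y + 210*sqrt(2)*y - 630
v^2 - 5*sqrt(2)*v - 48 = (v - 8*sqrt(2))*(v + 3*sqrt(2))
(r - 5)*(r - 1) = r^2 - 6*r + 5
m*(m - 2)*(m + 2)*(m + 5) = m^4 + 5*m^3 - 4*m^2 - 20*m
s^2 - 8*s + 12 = (s - 6)*(s - 2)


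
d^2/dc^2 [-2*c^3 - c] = -12*c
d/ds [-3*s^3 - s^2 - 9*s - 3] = -9*s^2 - 2*s - 9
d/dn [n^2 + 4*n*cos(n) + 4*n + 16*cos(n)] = -4*n*sin(n) + 2*n - 16*sin(n) + 4*cos(n) + 4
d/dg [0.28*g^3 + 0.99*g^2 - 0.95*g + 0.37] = 0.84*g^2 + 1.98*g - 0.95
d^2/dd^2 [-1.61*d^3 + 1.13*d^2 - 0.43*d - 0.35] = 2.26 - 9.66*d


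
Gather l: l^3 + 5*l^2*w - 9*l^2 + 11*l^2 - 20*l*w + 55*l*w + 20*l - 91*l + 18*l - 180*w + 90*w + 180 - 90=l^3 + l^2*(5*w + 2) + l*(35*w - 53) - 90*w + 90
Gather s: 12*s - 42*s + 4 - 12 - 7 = -30*s - 15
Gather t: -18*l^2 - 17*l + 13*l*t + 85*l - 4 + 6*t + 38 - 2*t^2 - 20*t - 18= -18*l^2 + 68*l - 2*t^2 + t*(13*l - 14) + 16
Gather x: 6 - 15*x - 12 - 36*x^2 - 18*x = -36*x^2 - 33*x - 6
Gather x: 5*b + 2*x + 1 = 5*b + 2*x + 1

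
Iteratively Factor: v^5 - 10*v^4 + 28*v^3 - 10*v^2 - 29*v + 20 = (v - 5)*(v^4 - 5*v^3 + 3*v^2 + 5*v - 4) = (v - 5)*(v - 4)*(v^3 - v^2 - v + 1) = (v - 5)*(v - 4)*(v + 1)*(v^2 - 2*v + 1) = (v - 5)*(v - 4)*(v - 1)*(v + 1)*(v - 1)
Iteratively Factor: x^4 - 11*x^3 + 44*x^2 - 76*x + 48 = (x - 4)*(x^3 - 7*x^2 + 16*x - 12) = (x - 4)*(x - 2)*(x^2 - 5*x + 6) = (x - 4)*(x - 3)*(x - 2)*(x - 2)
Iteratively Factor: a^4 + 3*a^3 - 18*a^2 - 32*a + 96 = (a - 3)*(a^3 + 6*a^2 - 32) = (a - 3)*(a + 4)*(a^2 + 2*a - 8) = (a - 3)*(a - 2)*(a + 4)*(a + 4)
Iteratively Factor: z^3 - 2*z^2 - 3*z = (z + 1)*(z^2 - 3*z) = (z - 3)*(z + 1)*(z)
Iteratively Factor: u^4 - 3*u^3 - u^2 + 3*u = (u + 1)*(u^3 - 4*u^2 + 3*u) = (u - 1)*(u + 1)*(u^2 - 3*u) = u*(u - 1)*(u + 1)*(u - 3)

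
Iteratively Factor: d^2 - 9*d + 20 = (d - 4)*(d - 5)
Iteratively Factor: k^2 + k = (k)*(k + 1)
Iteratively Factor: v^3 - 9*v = (v)*(v^2 - 9) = v*(v + 3)*(v - 3)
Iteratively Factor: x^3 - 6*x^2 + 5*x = (x - 5)*(x^2 - x) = (x - 5)*(x - 1)*(x)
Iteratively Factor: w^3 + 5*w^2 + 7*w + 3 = (w + 1)*(w^2 + 4*w + 3) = (w + 1)*(w + 3)*(w + 1)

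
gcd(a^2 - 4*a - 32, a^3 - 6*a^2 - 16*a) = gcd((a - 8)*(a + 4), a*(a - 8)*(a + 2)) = a - 8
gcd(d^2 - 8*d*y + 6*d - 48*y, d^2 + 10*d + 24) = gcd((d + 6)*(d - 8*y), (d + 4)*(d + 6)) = d + 6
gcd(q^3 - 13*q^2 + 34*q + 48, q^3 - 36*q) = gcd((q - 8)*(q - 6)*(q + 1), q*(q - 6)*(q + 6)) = q - 6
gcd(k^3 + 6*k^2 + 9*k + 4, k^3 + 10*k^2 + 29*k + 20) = k^2 + 5*k + 4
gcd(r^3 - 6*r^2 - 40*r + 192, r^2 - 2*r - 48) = r^2 - 2*r - 48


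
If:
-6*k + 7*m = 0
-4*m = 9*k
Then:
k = 0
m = 0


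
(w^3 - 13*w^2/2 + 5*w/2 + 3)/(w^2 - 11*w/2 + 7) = (2*w^3 - 13*w^2 + 5*w + 6)/(2*w^2 - 11*w + 14)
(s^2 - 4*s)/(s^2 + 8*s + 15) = s*(s - 4)/(s^2 + 8*s + 15)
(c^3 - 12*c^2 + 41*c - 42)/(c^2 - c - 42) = (c^2 - 5*c + 6)/(c + 6)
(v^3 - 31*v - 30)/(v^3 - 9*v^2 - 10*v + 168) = (v^2 + 6*v + 5)/(v^2 - 3*v - 28)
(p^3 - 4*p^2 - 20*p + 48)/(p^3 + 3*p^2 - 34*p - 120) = (p - 2)/(p + 5)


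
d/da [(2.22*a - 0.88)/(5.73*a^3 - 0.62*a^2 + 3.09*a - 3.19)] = (-25.4412*a^3 + 16.5036*a^2 - 1.0912*a - 4.3626)/(32.8329*a^6 - 7.1052*a^5 + 35.7958*a^4 - 40.389*a^3 + 13.5037*a^2 - 19.7142*a + 10.1761)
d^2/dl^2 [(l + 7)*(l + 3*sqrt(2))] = 2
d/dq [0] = 0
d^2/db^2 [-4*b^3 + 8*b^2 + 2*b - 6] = 16 - 24*b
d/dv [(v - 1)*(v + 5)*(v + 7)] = 3*v^2 + 22*v + 23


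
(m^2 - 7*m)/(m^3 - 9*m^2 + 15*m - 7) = m/(m^2 - 2*m + 1)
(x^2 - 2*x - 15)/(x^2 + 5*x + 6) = (x - 5)/(x + 2)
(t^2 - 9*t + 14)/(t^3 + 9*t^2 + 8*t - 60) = (t - 7)/(t^2 + 11*t + 30)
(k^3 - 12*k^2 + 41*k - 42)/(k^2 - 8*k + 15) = (k^2 - 9*k + 14)/(k - 5)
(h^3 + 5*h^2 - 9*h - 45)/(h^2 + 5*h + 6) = (h^2 + 2*h - 15)/(h + 2)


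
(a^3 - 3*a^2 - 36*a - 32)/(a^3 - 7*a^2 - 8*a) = (a + 4)/a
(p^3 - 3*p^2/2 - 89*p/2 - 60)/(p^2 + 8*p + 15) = (p^2 - 13*p/2 - 12)/(p + 3)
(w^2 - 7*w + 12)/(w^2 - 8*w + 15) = (w - 4)/(w - 5)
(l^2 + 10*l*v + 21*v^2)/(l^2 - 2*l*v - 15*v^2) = (-l - 7*v)/(-l + 5*v)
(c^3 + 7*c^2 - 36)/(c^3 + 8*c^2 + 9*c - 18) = (c - 2)/(c - 1)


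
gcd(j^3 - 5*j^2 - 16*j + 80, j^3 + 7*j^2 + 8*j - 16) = j + 4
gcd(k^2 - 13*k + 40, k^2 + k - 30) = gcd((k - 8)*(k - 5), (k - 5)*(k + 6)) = k - 5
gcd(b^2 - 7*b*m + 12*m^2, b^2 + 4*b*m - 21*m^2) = b - 3*m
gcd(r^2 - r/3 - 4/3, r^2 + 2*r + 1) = r + 1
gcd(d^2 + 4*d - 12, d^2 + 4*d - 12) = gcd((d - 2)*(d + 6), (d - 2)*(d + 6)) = d^2 + 4*d - 12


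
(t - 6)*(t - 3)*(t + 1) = t^3 - 8*t^2 + 9*t + 18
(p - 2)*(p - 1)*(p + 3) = p^3 - 7*p + 6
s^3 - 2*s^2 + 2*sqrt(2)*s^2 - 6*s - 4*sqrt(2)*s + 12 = (s - 2)*(s - sqrt(2))*(s + 3*sqrt(2))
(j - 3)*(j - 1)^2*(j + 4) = j^4 - j^3 - 13*j^2 + 25*j - 12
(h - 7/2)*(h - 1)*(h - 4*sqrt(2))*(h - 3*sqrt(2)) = h^4 - 7*sqrt(2)*h^3 - 9*h^3/2 + 55*h^2/2 + 63*sqrt(2)*h^2/2 - 108*h - 49*sqrt(2)*h/2 + 84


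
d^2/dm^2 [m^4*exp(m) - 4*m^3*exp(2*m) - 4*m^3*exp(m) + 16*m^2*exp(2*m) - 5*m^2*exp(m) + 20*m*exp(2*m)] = (m^4 - 16*m^3*exp(m) + 4*m^3 + 16*m^2*exp(m) - 17*m^2 + 184*m*exp(m) - 44*m + 112*exp(m) - 10)*exp(m)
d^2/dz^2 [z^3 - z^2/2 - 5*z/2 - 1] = 6*z - 1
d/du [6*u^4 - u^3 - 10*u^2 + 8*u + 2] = 24*u^3 - 3*u^2 - 20*u + 8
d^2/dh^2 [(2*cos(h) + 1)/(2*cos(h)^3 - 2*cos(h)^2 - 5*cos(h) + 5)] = (40*(1 - cos(h)^2)^2 + 32*cos(h)^6 + 44*cos(h)^5 - 244*cos(h)^3 - 96*cos(h)^2 + 215*cos(h) + 130)/((5 - 2*cos(h)^2)^3*(cos(h) - 1)^2)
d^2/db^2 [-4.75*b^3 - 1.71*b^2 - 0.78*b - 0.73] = -28.5*b - 3.42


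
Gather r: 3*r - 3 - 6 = 3*r - 9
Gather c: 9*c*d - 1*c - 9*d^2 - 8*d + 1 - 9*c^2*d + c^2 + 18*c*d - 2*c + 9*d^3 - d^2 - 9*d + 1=c^2*(1 - 9*d) + c*(27*d - 3) + 9*d^3 - 10*d^2 - 17*d + 2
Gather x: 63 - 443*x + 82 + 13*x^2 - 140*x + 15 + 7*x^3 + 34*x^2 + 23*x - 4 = 7*x^3 + 47*x^2 - 560*x + 156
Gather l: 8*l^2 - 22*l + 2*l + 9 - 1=8*l^2 - 20*l + 8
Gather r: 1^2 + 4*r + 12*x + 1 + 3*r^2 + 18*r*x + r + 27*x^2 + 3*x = 3*r^2 + r*(18*x + 5) + 27*x^2 + 15*x + 2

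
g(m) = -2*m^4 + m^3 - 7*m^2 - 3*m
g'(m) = -8*m^3 + 3*m^2 - 14*m - 3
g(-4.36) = -925.60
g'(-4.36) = 778.12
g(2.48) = -110.89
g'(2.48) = -141.29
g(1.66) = -34.88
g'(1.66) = -54.57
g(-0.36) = 0.09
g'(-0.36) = 2.80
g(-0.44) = -0.20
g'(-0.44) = 4.42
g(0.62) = -4.61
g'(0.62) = -12.43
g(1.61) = -32.24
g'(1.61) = -51.15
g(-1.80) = -44.11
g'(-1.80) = 78.58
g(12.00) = -40788.00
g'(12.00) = -13563.00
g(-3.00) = -243.00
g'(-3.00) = 282.00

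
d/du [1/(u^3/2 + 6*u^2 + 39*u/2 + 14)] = 6*(-u^2 - 8*u - 13)/(u^3 + 12*u^2 + 39*u + 28)^2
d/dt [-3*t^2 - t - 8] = -6*t - 1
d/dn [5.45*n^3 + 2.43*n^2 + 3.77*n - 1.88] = 16.35*n^2 + 4.86*n + 3.77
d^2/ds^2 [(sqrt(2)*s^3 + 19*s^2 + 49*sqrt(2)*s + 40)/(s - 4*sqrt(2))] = 2*(sqrt(2)*s^3 - 24*s^2 + 96*sqrt(2)*s + 1040)/(s^3 - 12*sqrt(2)*s^2 + 96*s - 128*sqrt(2))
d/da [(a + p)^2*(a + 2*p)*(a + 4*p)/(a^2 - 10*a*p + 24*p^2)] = 2*(a^5 - 11*a^4*p - 32*a^3*p^2 + 172*a^2*p^3 + 496*a*p^4 + 304*p^5)/(a^4 - 20*a^3*p + 148*a^2*p^2 - 480*a*p^3 + 576*p^4)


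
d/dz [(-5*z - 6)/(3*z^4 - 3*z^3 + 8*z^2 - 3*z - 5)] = (45*z^4 + 42*z^3 - 14*z^2 + 96*z + 7)/(9*z^8 - 18*z^7 + 57*z^6 - 66*z^5 + 52*z^4 - 18*z^3 - 71*z^2 + 30*z + 25)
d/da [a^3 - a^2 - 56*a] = 3*a^2 - 2*a - 56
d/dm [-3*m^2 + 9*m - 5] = 9 - 6*m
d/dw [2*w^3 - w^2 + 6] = 2*w*(3*w - 1)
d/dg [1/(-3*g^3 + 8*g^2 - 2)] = g*(9*g - 16)/(3*g^3 - 8*g^2 + 2)^2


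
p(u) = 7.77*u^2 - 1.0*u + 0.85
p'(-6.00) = -94.24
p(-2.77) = 63.24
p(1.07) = 8.68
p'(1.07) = 15.63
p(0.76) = 4.58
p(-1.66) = 23.92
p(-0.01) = 0.86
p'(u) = 15.54*u - 1.0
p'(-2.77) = -44.05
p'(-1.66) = -26.80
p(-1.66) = 23.92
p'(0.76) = 10.81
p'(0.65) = 9.10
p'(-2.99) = -47.46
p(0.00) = 0.85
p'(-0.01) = -1.16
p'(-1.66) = -26.80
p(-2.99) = 73.30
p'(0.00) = -1.00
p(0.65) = 3.48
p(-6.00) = 286.57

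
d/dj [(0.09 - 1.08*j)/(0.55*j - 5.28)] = (3.109095*j - 29.847312)/(0.55*j - 5.28)^3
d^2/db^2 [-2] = 0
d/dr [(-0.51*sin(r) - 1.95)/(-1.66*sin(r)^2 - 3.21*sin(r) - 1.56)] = (-6.474*sin(r) + 0.4233*cos(2*r) - 5.8872)*cos(r)/(1.66*sin(r)^2 + 3.21*sin(r) + 1.56)^2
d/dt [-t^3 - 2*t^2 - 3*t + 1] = -3*t^2 - 4*t - 3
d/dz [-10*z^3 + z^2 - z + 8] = -30*z^2 + 2*z - 1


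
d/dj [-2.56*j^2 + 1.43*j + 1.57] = 1.43 - 5.12*j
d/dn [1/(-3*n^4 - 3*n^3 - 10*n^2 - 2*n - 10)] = (12*n^3 + 9*n^2 + 20*n + 2)/(3*n^4 + 3*n^3 + 10*n^2 + 2*n + 10)^2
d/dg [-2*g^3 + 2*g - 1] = 2 - 6*g^2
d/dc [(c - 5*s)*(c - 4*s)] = 2*c - 9*s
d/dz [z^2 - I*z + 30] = 2*z - I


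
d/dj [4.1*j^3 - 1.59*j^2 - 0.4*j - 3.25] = 12.3*j^2 - 3.18*j - 0.4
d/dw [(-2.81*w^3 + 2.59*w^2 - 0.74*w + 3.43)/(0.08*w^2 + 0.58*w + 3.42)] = (-0.2248*w^4 - 3.2596*w^3 - 27.2692*w^2 + 17.1668*w - 4.5202)/(0.0064*w^4 + 0.0928*w^3 + 0.8836*w^2 + 3.9672*w + 11.6964)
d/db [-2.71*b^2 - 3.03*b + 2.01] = -5.42*b - 3.03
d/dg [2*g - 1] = 2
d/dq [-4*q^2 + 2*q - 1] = 2 - 8*q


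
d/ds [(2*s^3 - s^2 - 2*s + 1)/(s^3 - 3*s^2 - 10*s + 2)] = (-5*s^4 - 36*s^3 + 13*s^2 + 2*s + 6)/(s^6 - 6*s^5 - 11*s^4 + 64*s^3 + 88*s^2 - 40*s + 4)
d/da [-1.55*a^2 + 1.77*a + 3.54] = 1.77 - 3.1*a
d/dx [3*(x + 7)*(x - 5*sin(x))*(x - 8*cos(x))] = 3*(x + 7)*(x - 5*sin(x))*(8*sin(x) + 1) - 3*(x + 7)*(x - 8*cos(x))*(5*cos(x) - 1) + 3*(x - 5*sin(x))*(x - 8*cos(x))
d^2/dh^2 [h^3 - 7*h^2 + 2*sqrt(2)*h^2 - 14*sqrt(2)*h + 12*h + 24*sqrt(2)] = 6*h - 14 + 4*sqrt(2)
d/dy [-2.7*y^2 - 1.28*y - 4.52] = -5.4*y - 1.28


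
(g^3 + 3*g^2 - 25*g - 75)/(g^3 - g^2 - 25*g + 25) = (g + 3)/(g - 1)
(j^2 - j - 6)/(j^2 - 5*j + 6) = (j + 2)/(j - 2)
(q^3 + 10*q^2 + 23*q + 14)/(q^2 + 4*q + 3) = (q^2 + 9*q + 14)/(q + 3)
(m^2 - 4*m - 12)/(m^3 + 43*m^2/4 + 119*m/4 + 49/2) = 4*(m - 6)/(4*m^2 + 35*m + 49)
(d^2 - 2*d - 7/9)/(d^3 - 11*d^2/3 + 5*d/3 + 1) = (d - 7/3)/(d^2 - 4*d + 3)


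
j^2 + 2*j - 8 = (j - 2)*(j + 4)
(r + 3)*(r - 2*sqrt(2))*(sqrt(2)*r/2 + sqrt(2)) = sqrt(2)*r^3/2 - 2*r^2 + 5*sqrt(2)*r^2/2 - 10*r + 3*sqrt(2)*r - 12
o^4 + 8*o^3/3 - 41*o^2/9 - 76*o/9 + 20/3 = (o - 5/3)*(o - 2/3)*(o + 2)*(o + 3)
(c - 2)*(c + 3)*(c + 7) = c^3 + 8*c^2 + c - 42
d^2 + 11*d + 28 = (d + 4)*(d + 7)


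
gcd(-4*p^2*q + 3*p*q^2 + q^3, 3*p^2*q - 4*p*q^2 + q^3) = p*q - q^2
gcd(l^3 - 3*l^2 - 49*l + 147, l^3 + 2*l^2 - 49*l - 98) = l^2 - 49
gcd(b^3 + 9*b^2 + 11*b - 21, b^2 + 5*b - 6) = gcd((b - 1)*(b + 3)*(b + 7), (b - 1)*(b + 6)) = b - 1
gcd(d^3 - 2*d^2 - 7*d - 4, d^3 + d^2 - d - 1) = d^2 + 2*d + 1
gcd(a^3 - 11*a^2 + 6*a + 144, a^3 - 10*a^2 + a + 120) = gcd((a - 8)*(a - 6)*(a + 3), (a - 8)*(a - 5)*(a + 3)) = a^2 - 5*a - 24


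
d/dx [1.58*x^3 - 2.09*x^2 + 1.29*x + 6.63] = 4.74*x^2 - 4.18*x + 1.29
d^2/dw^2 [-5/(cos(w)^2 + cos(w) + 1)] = 5*(4*sin(w)^4 + sin(w)^2 - 19*cos(w)/4 + 3*cos(3*w)/4 - 5)/(-sin(w)^2 + cos(w) + 2)^3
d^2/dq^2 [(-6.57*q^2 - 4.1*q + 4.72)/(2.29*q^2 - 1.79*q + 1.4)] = (-96.863794*q^3 + 274.893432*q^2 - 37.218912*q - 46.321536)/(12.008989*q^6 - 28.160817*q^5 + 44.037387*q^4 - 40.167779*q^3 + 26.92242*q^2 - 10.5252*q + 2.744)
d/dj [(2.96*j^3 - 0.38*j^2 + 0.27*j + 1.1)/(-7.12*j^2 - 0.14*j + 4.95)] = (-21.0752*j^4 - 0.8288*j^3 + 45.9316*j^2 + 11.902*j + 1.4905)/(50.6944*j^4 + 1.9936*j^3 - 70.4684*j^2 - 1.386*j + 24.5025)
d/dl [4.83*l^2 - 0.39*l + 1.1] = 9.66*l - 0.39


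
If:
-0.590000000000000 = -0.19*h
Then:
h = 3.11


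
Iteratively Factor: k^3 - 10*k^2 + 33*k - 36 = (k - 3)*(k^2 - 7*k + 12) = (k - 3)^2*(k - 4)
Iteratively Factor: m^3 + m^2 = (m)*(m^2 + m) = m^2*(m + 1)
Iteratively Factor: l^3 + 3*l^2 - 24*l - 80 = (l - 5)*(l^2 + 8*l + 16) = (l - 5)*(l + 4)*(l + 4)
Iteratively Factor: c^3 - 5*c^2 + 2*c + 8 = (c - 4)*(c^2 - c - 2) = (c - 4)*(c + 1)*(c - 2)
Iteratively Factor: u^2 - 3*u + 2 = (u - 1)*(u - 2)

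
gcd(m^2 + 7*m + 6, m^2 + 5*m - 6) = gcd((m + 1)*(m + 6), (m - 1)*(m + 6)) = m + 6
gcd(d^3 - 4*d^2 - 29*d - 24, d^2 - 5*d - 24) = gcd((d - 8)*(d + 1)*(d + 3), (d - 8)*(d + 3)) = d^2 - 5*d - 24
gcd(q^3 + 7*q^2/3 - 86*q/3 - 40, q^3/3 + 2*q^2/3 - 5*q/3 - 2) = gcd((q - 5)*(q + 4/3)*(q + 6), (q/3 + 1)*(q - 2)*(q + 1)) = 1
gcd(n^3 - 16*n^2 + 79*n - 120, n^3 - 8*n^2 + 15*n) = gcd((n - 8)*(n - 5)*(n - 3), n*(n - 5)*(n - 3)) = n^2 - 8*n + 15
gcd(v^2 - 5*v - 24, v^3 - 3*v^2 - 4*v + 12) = 1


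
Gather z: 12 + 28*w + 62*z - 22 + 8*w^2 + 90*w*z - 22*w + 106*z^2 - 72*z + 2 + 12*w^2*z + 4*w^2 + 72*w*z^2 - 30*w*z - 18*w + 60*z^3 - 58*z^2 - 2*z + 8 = 12*w^2 - 12*w + 60*z^3 + z^2*(72*w + 48) + z*(12*w^2 + 60*w - 12)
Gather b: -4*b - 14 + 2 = -4*b - 12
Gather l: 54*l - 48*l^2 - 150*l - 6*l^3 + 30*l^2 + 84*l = -6*l^3 - 18*l^2 - 12*l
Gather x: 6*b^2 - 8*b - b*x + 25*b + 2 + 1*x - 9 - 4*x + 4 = 6*b^2 + 17*b + x*(-b - 3) - 3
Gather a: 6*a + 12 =6*a + 12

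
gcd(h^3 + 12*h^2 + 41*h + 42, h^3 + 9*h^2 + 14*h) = h^2 + 9*h + 14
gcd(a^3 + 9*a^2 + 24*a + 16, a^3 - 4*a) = 1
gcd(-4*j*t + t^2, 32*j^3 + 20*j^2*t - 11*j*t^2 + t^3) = -4*j + t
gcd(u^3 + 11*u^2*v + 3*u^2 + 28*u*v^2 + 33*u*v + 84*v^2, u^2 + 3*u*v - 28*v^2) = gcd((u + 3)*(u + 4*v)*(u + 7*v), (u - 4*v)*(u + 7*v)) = u + 7*v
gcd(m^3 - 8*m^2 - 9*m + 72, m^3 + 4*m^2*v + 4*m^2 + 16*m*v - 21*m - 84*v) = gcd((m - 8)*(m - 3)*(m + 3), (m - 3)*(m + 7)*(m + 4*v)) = m - 3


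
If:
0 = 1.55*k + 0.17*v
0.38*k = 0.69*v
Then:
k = 0.00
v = 0.00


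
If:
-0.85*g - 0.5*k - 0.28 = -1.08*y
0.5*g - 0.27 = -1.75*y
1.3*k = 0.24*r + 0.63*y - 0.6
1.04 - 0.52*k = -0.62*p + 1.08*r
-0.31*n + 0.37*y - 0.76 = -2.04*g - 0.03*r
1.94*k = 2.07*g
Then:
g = -0.07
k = -0.07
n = -2.53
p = 1.15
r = 1.66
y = 0.17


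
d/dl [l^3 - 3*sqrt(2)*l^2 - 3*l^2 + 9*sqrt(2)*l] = 3*l^2 - 6*sqrt(2)*l - 6*l + 9*sqrt(2)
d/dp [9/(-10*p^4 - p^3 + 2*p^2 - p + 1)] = 9*(40*p^3 + 3*p^2 - 4*p + 1)/(10*p^4 + p^3 - 2*p^2 + p - 1)^2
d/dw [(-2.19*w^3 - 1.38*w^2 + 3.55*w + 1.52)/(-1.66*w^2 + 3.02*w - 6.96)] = (3.6354*w^4 - 13.2276*w^3 + 47.4526*w^2 + 24.256*w - 29.2984)/(2.7556*w^4 - 10.0264*w^3 + 32.2276*w^2 - 42.0384*w + 48.4416)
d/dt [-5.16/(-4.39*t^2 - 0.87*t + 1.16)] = (-45.3048*t - 4.4892)/(4.39*t^2 + 0.87*t - 1.16)^2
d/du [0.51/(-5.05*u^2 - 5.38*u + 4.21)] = (5.151*u + 2.7438)/(5.05*u^2 + 5.38*u - 4.21)^2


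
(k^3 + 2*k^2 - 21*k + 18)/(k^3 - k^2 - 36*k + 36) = (k - 3)/(k - 6)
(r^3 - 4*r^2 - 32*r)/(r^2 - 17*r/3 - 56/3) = 3*r*(r + 4)/(3*r + 7)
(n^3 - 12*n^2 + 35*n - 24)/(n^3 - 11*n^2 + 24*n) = (n - 1)/n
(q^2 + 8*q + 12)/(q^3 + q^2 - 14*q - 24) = (q + 6)/(q^2 - q - 12)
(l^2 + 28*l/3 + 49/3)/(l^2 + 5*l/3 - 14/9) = 3*(l + 7)/(3*l - 2)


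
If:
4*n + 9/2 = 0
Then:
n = -9/8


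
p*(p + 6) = p^2 + 6*p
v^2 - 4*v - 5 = (v - 5)*(v + 1)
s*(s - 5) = s^2 - 5*s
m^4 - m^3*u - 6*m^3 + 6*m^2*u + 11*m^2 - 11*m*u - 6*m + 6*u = (m - 3)*(m - 2)*(m - 1)*(m - u)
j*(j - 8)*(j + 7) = j^3 - j^2 - 56*j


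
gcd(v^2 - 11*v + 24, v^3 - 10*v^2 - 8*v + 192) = v - 8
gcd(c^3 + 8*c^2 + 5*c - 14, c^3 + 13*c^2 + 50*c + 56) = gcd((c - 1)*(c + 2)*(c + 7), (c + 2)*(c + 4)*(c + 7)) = c^2 + 9*c + 14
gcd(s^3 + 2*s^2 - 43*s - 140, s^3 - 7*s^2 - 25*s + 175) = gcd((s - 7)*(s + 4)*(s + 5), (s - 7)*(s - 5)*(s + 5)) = s^2 - 2*s - 35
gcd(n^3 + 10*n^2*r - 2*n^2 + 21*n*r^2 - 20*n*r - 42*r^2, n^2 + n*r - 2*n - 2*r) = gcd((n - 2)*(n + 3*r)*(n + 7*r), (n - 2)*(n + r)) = n - 2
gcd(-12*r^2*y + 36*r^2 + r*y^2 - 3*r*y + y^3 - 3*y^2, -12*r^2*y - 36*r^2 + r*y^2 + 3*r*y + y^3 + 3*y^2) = -12*r^2 + r*y + y^2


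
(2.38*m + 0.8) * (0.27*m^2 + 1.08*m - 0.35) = 0.6426*m^3 + 2.7864*m^2 + 0.0310000000000001*m - 0.28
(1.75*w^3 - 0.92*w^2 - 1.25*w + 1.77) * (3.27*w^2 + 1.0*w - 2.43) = 5.7225*w^5 - 1.2584*w^4 - 9.26*w^3 + 6.7735*w^2 + 4.8075*w - 4.3011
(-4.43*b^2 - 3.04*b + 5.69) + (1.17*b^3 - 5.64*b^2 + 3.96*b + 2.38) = 1.17*b^3 - 10.07*b^2 + 0.92*b + 8.07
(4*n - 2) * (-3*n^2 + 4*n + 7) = -12*n^3 + 22*n^2 + 20*n - 14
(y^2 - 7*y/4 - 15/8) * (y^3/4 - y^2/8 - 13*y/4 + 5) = y^5/4 - 9*y^4/16 - 7*y^3/2 + 699*y^2/64 - 85*y/32 - 75/8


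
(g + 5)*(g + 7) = g^2 + 12*g + 35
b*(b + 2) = b^2 + 2*b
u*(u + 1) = u^2 + u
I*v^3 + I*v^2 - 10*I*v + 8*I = (v - 2)*(v + 4)*(I*v - I)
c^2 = c^2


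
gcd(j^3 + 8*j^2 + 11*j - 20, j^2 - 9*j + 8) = j - 1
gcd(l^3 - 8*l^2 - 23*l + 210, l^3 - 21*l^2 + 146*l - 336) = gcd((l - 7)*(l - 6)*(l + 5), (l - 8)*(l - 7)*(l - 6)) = l^2 - 13*l + 42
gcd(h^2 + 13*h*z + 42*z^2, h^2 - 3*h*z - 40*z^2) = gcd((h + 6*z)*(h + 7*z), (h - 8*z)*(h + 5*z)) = 1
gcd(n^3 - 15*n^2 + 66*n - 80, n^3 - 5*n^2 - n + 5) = n - 5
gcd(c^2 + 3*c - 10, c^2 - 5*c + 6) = c - 2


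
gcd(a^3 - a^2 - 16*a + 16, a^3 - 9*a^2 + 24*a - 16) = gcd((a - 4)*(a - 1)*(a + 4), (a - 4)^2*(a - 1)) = a^2 - 5*a + 4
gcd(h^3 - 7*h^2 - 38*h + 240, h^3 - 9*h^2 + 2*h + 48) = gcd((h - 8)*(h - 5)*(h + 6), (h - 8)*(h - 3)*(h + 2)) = h - 8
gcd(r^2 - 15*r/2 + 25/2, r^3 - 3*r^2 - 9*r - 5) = r - 5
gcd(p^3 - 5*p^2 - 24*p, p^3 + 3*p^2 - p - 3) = p + 3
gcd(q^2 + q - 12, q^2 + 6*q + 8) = q + 4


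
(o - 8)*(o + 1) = o^2 - 7*o - 8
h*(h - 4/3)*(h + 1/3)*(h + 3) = h^4 + 2*h^3 - 31*h^2/9 - 4*h/3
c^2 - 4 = (c - 2)*(c + 2)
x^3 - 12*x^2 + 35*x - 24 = (x - 8)*(x - 3)*(x - 1)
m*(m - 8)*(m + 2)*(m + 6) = m^4 - 52*m^2 - 96*m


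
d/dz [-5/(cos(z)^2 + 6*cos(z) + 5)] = -10*(cos(z) + 3)*sin(z)/(cos(z)^2 + 6*cos(z) + 5)^2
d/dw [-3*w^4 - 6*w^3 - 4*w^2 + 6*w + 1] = -12*w^3 - 18*w^2 - 8*w + 6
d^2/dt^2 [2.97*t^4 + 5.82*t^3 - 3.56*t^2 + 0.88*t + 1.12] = 35.64*t^2 + 34.92*t - 7.12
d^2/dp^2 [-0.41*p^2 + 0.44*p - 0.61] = -0.820000000000000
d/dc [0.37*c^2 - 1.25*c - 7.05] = 0.74*c - 1.25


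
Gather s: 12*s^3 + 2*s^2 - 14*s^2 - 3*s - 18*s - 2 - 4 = 12*s^3 - 12*s^2 - 21*s - 6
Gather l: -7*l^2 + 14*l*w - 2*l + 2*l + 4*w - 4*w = -7*l^2 + 14*l*w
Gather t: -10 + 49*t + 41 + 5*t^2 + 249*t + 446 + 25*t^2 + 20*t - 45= 30*t^2 + 318*t + 432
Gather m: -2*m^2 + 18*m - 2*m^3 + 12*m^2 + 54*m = -2*m^3 + 10*m^2 + 72*m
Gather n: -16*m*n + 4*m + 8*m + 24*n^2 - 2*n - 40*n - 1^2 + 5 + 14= 12*m + 24*n^2 + n*(-16*m - 42) + 18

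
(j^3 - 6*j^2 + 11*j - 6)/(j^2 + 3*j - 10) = (j^2 - 4*j + 3)/(j + 5)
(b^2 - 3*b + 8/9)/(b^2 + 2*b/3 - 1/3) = (b - 8/3)/(b + 1)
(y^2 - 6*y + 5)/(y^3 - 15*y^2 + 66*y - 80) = (y - 1)/(y^2 - 10*y + 16)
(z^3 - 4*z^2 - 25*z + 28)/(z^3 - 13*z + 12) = (z - 7)/(z - 3)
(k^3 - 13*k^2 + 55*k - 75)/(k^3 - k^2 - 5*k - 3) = (k^2 - 10*k + 25)/(k^2 + 2*k + 1)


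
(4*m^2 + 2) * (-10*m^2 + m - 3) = -40*m^4 + 4*m^3 - 32*m^2 + 2*m - 6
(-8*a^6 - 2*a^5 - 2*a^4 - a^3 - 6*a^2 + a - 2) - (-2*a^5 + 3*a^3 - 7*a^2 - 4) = -8*a^6 - 2*a^4 - 4*a^3 + a^2 + a + 2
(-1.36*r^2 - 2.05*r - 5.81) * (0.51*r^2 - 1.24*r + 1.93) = -0.6936*r^4 + 0.6409*r^3 - 3.0459*r^2 + 3.2479*r - 11.2133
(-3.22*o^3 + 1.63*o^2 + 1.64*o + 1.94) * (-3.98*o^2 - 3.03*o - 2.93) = 12.8156*o^5 + 3.2692*o^4 - 2.0315*o^3 - 17.4663*o^2 - 10.6834*o - 5.6842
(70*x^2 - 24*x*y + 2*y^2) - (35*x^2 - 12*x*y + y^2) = 35*x^2 - 12*x*y + y^2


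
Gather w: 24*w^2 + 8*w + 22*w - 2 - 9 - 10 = 24*w^2 + 30*w - 21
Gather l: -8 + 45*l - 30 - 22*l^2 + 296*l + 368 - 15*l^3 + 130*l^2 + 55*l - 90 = -15*l^3 + 108*l^2 + 396*l + 240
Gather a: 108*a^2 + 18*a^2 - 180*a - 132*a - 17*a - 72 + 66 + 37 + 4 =126*a^2 - 329*a + 35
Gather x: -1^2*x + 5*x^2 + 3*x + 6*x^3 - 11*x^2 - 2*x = 6*x^3 - 6*x^2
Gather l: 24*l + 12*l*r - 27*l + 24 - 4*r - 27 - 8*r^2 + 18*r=l*(12*r - 3) - 8*r^2 + 14*r - 3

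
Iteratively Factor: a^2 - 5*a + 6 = (a - 2)*(a - 3)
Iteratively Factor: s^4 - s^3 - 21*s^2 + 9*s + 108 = (s - 4)*(s^3 + 3*s^2 - 9*s - 27) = (s - 4)*(s - 3)*(s^2 + 6*s + 9) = (s - 4)*(s - 3)*(s + 3)*(s + 3)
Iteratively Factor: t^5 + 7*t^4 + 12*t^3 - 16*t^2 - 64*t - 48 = (t + 2)*(t^4 + 5*t^3 + 2*t^2 - 20*t - 24) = (t - 2)*(t + 2)*(t^3 + 7*t^2 + 16*t + 12) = (t - 2)*(t + 2)^2*(t^2 + 5*t + 6) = (t - 2)*(t + 2)^2*(t + 3)*(t + 2)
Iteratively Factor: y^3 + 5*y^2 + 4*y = (y + 1)*(y^2 + 4*y) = (y + 1)*(y + 4)*(y)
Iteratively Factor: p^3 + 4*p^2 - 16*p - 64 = (p + 4)*(p^2 - 16) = (p - 4)*(p + 4)*(p + 4)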